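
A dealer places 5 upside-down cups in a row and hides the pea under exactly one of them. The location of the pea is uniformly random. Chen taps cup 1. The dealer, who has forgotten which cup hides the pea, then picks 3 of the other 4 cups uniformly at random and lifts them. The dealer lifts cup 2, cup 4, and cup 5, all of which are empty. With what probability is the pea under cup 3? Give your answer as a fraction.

1/2

Because the dealer chose which cups to lift without knowing where the pea is, the choice is independent of the prize location. Learning that none of the 3 opened cups holds the pea simply rules out those 3 locations and leaves the remaining 2 cups still equally likely by symmetry.
So P(the pea under cup 3) = 1/2.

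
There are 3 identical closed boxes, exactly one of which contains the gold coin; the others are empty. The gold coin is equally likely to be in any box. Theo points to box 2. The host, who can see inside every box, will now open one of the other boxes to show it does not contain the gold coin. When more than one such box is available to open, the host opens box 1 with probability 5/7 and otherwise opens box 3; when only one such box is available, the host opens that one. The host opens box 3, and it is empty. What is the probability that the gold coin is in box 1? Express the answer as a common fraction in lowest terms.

7/9

Condition on the true location of the gold coin.
If it is in box 1 (prior 1/3): only box 3 is available, probability 1; weight (1/3)·1 = 1/3.
If it is in box 2 (prior 1/3): box 1 is available but not opened, probability 2/7; weight (1/3)·(2/7) = 2/21.
If it is in box 3 (prior 1/3): the host opened box 3, so this case is ruled out; weight (1/3)·0 = 0.
The weights sum to 3/7.
So P(the gold coin in box 1 | the host opened box 3) = (1/3) / (3/7) = 7/9.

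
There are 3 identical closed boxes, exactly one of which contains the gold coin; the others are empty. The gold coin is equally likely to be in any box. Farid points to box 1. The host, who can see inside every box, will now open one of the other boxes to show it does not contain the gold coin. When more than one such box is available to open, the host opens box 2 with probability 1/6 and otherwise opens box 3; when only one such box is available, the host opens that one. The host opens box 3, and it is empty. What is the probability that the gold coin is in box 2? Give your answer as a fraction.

6/11

Consider each possible location of the gold coin in turn.
If it is in box 1 (prior 1/3): box 2 is available but not opened, probability 5/6; weight (1/3)·(5/6) = 5/18.
If it is in box 2 (prior 1/3): only box 3 is available, probability 1; weight (1/3)·1 = 1/3.
If it is in box 3 (prior 1/3): the host opened box 3, so this case is ruled out; weight (1/3)·0 = 0.
The weights sum to 11/18.
So P(the gold coin in box 2 | the host opened box 3) = (1/3) / (11/18) = 6/11.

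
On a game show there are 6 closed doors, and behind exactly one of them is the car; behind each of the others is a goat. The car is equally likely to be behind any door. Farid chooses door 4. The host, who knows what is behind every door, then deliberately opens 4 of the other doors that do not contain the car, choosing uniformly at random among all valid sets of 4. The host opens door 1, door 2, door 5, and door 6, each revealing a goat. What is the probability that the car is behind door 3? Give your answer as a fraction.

5/6

Condition on the true location of the car.
If it is behind any of doors 1, 2, 5, and 6 (prior 1/6 each): that door was opened and seen not to hold the prize — ruled out; weight (1/6)·0 = 0 each.
If it is behind door 3 (prior 1/6): the host has no choice, probability 1; weight (1/6)·1 = 1/6.
If it is behind door 4 (prior 1/6): the host has 5 equally likely choices, so probability 1/5; weight (1/6)·(1/5) = 1/30.
The weights sum to 1/5.
So P(the car behind door 3 | the host opened door 1, door 2, door 5, and door 6) = (1/6) / (1/5) = 5/6.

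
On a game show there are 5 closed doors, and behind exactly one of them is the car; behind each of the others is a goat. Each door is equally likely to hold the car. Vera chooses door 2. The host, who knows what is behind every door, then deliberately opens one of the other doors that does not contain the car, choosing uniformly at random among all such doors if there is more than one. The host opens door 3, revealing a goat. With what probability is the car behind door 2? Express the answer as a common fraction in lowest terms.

Apply Bayes' rule, conditioning on where the car actually is.
If it is behind any of doors 1, 4, and 5 (prior 1/5 each): the host has 3 equally likely choices, so probability 1/3; weight (1/5)·(1/3) = 1/15 each.
If it is behind door 2 (prior 1/5): the host has 4 equally likely choices, so probability 1/4; weight (1/5)·(1/4) = 1/20.
If it is behind door 3 (prior 1/5): the host opened door 3, so this case is ruled out; weight (1/5)·0 = 0.
The weights sum to 1/4.
So P(the car behind door 2 | the host opened door 3) = (1/20) / (1/4) = 1/5.

1/5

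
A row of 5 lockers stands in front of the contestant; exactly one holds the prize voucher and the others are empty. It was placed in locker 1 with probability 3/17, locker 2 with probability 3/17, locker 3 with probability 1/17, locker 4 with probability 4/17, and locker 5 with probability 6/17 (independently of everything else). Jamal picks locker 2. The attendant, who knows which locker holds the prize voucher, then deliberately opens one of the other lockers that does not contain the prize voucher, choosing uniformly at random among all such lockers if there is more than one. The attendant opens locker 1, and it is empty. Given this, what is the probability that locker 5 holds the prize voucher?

24/53

Consider each possible location of the prize voucher in turn.
If it is in locker 1 (prior 3/17): the attendant opened locker 1, so this case is ruled out; weight (3/17)·0 = 0.
If it is in locker 2 (prior 3/17): the attendant has 4 equally likely choices, so probability 1/4; weight (3/17)·(1/4) = 3/68.
If it is in locker 3 (prior 1/17): the attendant has 3 equally likely choices, so probability 1/3; weight (1/17)·(1/3) = 1/51.
If it is in locker 4 (prior 4/17): the attendant has 3 equally likely choices, so probability 1/3; weight (4/17)·(1/3) = 4/51.
If it is in locker 5 (prior 6/17): the attendant has 3 equally likely choices, so probability 1/3; weight (6/17)·(1/3) = 2/17.
The weights sum to 53/204.
So P(the prize voucher in locker 5 | the attendant opened locker 1) = (2/17) / (53/204) = 24/53.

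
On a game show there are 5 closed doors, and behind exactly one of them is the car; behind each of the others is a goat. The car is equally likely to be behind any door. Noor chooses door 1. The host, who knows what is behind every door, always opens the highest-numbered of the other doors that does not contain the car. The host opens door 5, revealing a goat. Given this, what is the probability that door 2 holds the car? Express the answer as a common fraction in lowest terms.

Apply Bayes' rule, conditioning on where the car actually is.
If it is behind any of doors 1, 2, 3, and 4 (prior 1/5 each): door 5 is the highest-numbered option available, probability 1; weight (1/5)·1 = 1/5 each.
If it is behind door 5 (prior 1/5): the host opened door 5, so this case is ruled out; weight (1/5)·0 = 0.
The weights sum to 4/5.
So P(the car behind door 2 | the host opened door 5) = (1/5) / (4/5) = 1/4.

1/4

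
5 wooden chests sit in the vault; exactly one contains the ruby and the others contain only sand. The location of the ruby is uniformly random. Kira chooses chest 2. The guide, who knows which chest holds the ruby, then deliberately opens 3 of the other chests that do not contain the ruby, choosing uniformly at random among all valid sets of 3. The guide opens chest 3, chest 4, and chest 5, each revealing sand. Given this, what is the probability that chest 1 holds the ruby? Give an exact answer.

Consider each possible location of the ruby in turn.
If it is in chest 1 (prior 1/5): the guide has no choice, probability 1; weight (1/5)·1 = 1/5.
If it is in chest 2 (prior 1/5): the guide has 4 equally likely choices, so probability 1/4; weight (1/5)·(1/4) = 1/20.
If it is in any of chests 3, 4, and 5 (prior 1/5 each): that chest was opened and seen not to hold the prize — ruled out; weight (1/5)·0 = 0 each.
The weights sum to 1/4.
So P(the ruby in chest 1 | the guide opened chest 3, chest 4, and chest 5) = (1/5) / (1/4) = 4/5.

4/5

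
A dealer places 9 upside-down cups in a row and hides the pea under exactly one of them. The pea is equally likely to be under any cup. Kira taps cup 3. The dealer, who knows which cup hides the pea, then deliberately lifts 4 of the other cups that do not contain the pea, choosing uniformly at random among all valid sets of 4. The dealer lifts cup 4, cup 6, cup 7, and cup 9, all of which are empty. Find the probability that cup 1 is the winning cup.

Consider each possible location of the pea in turn.
If it is under any of cups 1, 2, 5, and 8 (prior 1/9 each): the dealer has 35 equally likely choices, so probability 1/35; weight (1/9)·(1/35) = 1/315 each.
If it is under cup 3 (prior 1/9): the dealer has 70 equally likely choices, so probability 1/70; weight (1/9)·(1/70) = 1/630.
If it is under any of cups 4, 6, 7, and 9 (prior 1/9 each): that cup was opened and seen not to hold the prize — ruled out; weight (1/9)·0 = 0 each.
The weights sum to 1/70.
So P(the pea under cup 1 | the dealer opened cup 4, cup 6, cup 7, and cup 9) = (1/315) / (1/70) = 2/9.

2/9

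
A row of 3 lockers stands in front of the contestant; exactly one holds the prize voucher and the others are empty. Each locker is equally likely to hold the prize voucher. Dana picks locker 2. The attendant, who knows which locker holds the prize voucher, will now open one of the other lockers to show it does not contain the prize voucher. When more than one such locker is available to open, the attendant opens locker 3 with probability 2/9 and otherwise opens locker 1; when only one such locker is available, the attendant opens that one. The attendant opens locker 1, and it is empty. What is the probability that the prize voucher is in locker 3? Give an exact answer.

9/16

Condition on the true location of the prize voucher.
If it is in locker 1 (prior 1/3): the attendant opened locker 1, so this case is ruled out; weight (1/3)·0 = 0.
If it is in locker 2 (prior 1/3): locker 3 is available but not opened, probability 7/9; weight (1/3)·(7/9) = 7/27.
If it is in locker 3 (prior 1/3): only locker 1 is available, probability 1; weight (1/3)·1 = 1/3.
The weights sum to 16/27.
So P(the prize voucher in locker 3 | the attendant opened locker 1) = (1/3) / (16/27) = 9/16.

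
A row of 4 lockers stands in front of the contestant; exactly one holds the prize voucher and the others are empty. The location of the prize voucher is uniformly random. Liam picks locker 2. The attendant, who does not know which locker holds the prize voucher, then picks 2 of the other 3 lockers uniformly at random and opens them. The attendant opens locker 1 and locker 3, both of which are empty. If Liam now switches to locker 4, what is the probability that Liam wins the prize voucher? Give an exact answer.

1/2

Because the attendant chose which lockers to open without knowing where the prize voucher is, the choice is independent of the prize location. Learning that none of the 2 opened lockers holds the prize voucher simply rules out those 2 locations and leaves the remaining 2 lockers still equally likely by symmetry.
So P(the prize voucher in locker 4) = 1/2.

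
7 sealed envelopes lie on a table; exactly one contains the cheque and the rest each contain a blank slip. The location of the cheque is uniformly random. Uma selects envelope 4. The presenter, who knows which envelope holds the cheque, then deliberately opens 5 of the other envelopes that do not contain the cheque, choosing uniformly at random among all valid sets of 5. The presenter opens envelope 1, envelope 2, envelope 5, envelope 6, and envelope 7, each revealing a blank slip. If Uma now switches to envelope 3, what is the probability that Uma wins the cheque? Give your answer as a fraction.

6/7

Apply Bayes' rule, conditioning on where the cheque actually is.
If it is in any of envelopes 1, 2, 5, 6, and 7 (prior 1/7 each): that envelope was opened and seen not to hold the prize — ruled out; weight (1/7)·0 = 0 each.
If it is in envelope 3 (prior 1/7): the presenter has no choice, probability 1; weight (1/7)·1 = 1/7.
If it is in envelope 4 (prior 1/7): the presenter has 6 equally likely choices, so probability 1/6; weight (1/7)·(1/6) = 1/42.
The weights sum to 1/6.
So P(the cheque in envelope 3 | the presenter opened envelope 1, envelope 2, envelope 5, envelope 6, and envelope 7) = (1/7) / (1/6) = 6/7.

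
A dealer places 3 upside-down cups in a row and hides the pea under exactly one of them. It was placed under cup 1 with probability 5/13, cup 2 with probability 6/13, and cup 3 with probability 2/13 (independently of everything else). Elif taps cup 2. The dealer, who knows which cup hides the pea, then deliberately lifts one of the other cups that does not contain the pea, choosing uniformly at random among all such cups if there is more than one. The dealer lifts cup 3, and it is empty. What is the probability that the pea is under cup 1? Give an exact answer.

Consider each possible location of the pea in turn.
If it is under cup 1 (prior 5/13): the dealer has no choice, probability 1; weight (5/13)·1 = 5/13.
If it is under cup 2 (prior 6/13): the dealer has 2 equally likely choices, so probability 1/2; weight (6/13)·(1/2) = 3/13.
If it is under cup 3 (prior 2/13): the dealer opened cup 3, so this case is ruled out; weight (2/13)·0 = 0.
The weights sum to 8/13.
So P(the pea under cup 1 | the dealer opened cup 3) = (5/13) / (8/13) = 5/8.

5/8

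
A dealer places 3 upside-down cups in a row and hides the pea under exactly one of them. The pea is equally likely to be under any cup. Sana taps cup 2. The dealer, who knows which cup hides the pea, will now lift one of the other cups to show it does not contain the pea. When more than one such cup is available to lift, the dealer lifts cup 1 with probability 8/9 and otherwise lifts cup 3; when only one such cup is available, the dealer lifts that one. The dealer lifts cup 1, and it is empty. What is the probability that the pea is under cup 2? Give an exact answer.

Consider each possible location of the pea in turn.
If it is under cup 1 (prior 1/3): the dealer opened cup 1, so this case is ruled out; weight (1/3)·0 = 0.
If it is under cup 2 (prior 1/3): cup 1 is available, opened with probability 8/9; weight (1/3)·(8/9) = 8/27.
If it is under cup 3 (prior 1/3): only cup 1 is available, probability 1; weight (1/3)·1 = 1/3.
The weights sum to 17/27.
So P(the pea under cup 2 | the dealer opened cup 1) = (8/27) / (17/27) = 8/17.

8/17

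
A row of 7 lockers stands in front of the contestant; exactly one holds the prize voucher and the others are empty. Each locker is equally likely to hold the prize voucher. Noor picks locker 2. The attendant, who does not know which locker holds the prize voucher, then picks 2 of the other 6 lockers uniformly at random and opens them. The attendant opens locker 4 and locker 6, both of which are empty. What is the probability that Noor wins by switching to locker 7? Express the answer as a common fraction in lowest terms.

1/5

Consider each possible location of the prize voucher in turn.
If it is in any of lockers 1, 2, 3, 5, and 7 (prior 1/7 each): the attendant picks exactly this set with probability 1/15 regardless, and none is the prize; weight (1/7)·(1/15) = 1/105 each.
If it is in either of lockers 4 and 6 (prior 1/7 each): that locker was opened and seen not to hold the prize — ruled out; weight (1/7)·0 = 0 each.
The weights sum to 1/21.
So P(the prize voucher in locker 7 | the attendant opened locker 4 and locker 6) = (1/105) / (1/21) = 1/5.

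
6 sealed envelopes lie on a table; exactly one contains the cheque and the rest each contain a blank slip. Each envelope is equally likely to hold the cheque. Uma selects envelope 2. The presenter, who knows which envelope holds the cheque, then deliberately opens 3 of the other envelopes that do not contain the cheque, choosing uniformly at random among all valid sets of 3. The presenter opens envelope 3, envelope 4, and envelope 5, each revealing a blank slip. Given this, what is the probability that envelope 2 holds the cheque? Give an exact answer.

Consider each possible location of the cheque in turn.
If it is in either of envelopes 1 and 6 (prior 1/6 each): the presenter has 4 equally likely choices, so probability 1/4; weight (1/6)·(1/4) = 1/24 each.
If it is in envelope 2 (prior 1/6): the presenter has 10 equally likely choices, so probability 1/10; weight (1/6)·(1/10) = 1/60.
If it is in any of envelopes 3, 4, and 5 (prior 1/6 each): that envelope was opened and seen not to hold the prize — ruled out; weight (1/6)·0 = 0 each.
The weights sum to 1/10.
So P(the cheque in envelope 2 | the presenter opened envelope 3, envelope 4, and envelope 5) = (1/60) / (1/10) = 1/6.

1/6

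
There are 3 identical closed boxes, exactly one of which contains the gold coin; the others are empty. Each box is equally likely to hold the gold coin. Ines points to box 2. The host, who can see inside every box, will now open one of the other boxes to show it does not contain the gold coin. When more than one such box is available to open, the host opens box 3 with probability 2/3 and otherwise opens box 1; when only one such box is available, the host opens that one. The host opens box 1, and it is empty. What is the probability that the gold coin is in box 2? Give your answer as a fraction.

1/4

Apply Bayes' rule, conditioning on where the gold coin actually is.
If it is in box 1 (prior 1/3): the host opened box 1, so this case is ruled out; weight (1/3)·0 = 0.
If it is in box 2 (prior 1/3): box 3 is available but not opened, probability 1/3; weight (1/3)·(1/3) = 1/9.
If it is in box 3 (prior 1/3): only box 1 is available, probability 1; weight (1/3)·1 = 1/3.
The weights sum to 4/9.
So P(the gold coin in box 2 | the host opened box 1) = (1/9) / (4/9) = 1/4.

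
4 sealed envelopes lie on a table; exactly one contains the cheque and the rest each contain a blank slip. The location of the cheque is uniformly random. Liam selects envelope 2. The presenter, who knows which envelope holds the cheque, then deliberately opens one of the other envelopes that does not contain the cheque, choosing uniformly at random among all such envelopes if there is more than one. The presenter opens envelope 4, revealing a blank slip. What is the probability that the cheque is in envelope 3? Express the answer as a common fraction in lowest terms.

3/8

Condition on the true location of the cheque.
If it is in either of envelopes 1 and 3 (prior 1/4 each): the presenter has 2 equally likely choices, so probability 1/2; weight (1/4)·(1/2) = 1/8 each.
If it is in envelope 2 (prior 1/4): the presenter has 3 equally likely choices, so probability 1/3; weight (1/4)·(1/3) = 1/12.
If it is in envelope 4 (prior 1/4): the presenter opened envelope 4, so this case is ruled out; weight (1/4)·0 = 0.
The weights sum to 1/3.
So P(the cheque in envelope 3 | the presenter opened envelope 4) = (1/8) / (1/3) = 3/8.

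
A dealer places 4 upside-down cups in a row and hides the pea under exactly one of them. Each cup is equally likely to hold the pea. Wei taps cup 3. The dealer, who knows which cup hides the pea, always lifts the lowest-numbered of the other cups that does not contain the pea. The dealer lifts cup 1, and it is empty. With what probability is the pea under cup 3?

Apply Bayes' rule, conditioning on where the pea actually is.
If it is under cup 1 (prior 1/4): the dealer opened cup 1, so this case is ruled out; weight (1/4)·0 = 0.
If it is under any of cups 2, 3, and 4 (prior 1/4 each): cup 1 is the lowest-numbered option available, probability 1; weight (1/4)·1 = 1/4 each.
The weights sum to 3/4.
So P(the pea under cup 3 | the dealer opened cup 1) = (1/4) / (3/4) = 1/3.

1/3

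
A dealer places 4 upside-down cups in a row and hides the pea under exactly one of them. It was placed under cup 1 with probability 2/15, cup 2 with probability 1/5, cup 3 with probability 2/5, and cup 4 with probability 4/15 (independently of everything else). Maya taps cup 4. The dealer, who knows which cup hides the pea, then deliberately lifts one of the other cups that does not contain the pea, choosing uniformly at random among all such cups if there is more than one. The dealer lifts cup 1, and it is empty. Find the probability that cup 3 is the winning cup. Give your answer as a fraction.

18/35

Apply Bayes' rule, conditioning on where the pea actually is.
If it is under cup 1 (prior 2/15): the dealer opened cup 1, so this case is ruled out; weight (2/15)·0 = 0.
If it is under cup 2 (prior 1/5): the dealer has 2 equally likely choices, so probability 1/2; weight (1/5)·(1/2) = 1/10.
If it is under cup 3 (prior 2/5): the dealer has 2 equally likely choices, so probability 1/2; weight (2/5)·(1/2) = 1/5.
If it is under cup 4 (prior 4/15): the dealer has 3 equally likely choices, so probability 1/3; weight (4/15)·(1/3) = 4/45.
The weights sum to 7/18.
So P(the pea under cup 3 | the dealer opened cup 1) = (1/5) / (7/18) = 18/35.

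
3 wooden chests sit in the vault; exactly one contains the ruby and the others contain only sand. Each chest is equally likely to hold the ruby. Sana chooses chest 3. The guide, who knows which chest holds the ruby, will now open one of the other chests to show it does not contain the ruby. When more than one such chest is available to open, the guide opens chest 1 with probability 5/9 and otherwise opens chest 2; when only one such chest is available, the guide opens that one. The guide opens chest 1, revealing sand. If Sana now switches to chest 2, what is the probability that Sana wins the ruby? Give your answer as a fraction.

Apply Bayes' rule, conditioning on where the ruby actually is.
If it is in chest 1 (prior 1/3): the guide opened chest 1, so this case is ruled out; weight (1/3)·0 = 0.
If it is in chest 2 (prior 1/3): only chest 1 is available, probability 1; weight (1/3)·1 = 1/3.
If it is in chest 3 (prior 1/3): chest 1 is available, opened with probability 5/9; weight (1/3)·(5/9) = 5/27.
The weights sum to 14/27.
So P(the ruby in chest 2 | the guide opened chest 1) = (1/3) / (14/27) = 9/14.

9/14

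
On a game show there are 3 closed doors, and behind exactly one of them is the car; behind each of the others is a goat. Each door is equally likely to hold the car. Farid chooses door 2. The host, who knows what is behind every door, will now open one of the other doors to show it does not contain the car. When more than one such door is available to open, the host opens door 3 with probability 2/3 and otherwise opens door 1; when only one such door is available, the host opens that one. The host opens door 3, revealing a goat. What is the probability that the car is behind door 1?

Condition on the true location of the car.
If it is behind door 1 (prior 1/3): only door 3 is available, probability 1; weight (1/3)·1 = 1/3.
If it is behind door 2 (prior 1/3): door 3 is available, opened with probability 2/3; weight (1/3)·(2/3) = 2/9.
If it is behind door 3 (prior 1/3): the host opened door 3, so this case is ruled out; weight (1/3)·0 = 0.
The weights sum to 5/9.
So P(the car behind door 1 | the host opened door 3) = (1/3) / (5/9) = 3/5.

3/5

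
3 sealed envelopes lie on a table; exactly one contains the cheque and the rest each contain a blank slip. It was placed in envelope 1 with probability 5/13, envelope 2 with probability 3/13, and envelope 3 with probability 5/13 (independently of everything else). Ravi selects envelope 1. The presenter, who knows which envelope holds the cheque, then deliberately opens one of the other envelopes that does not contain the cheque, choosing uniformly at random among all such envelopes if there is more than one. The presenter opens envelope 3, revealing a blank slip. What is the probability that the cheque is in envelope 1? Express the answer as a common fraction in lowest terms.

5/11

Apply Bayes' rule, conditioning on where the cheque actually is.
If it is in envelope 1 (prior 5/13): the presenter has 2 equally likely choices, so probability 1/2; weight (5/13)·(1/2) = 5/26.
If it is in envelope 2 (prior 3/13): the presenter has no choice, probability 1; weight (3/13)·1 = 3/13.
If it is in envelope 3 (prior 5/13): the presenter opened envelope 3, so this case is ruled out; weight (5/13)·0 = 0.
The weights sum to 11/26.
So P(the cheque in envelope 1 | the presenter opened envelope 3) = (5/26) / (11/26) = 5/11.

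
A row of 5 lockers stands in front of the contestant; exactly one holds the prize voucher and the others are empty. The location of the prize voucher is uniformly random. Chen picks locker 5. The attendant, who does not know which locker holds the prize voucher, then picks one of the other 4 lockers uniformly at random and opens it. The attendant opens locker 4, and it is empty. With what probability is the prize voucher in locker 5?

Because the attendant chose which locker to open without knowing where the prize voucher is, the choice is independent of the prize location. Learning that locker 4 does not hold the prize voucher simply rules out that one location and leaves the remaining 4 lockers still equally likely by symmetry.
So P(the prize voucher in locker 5) = 1/4.

1/4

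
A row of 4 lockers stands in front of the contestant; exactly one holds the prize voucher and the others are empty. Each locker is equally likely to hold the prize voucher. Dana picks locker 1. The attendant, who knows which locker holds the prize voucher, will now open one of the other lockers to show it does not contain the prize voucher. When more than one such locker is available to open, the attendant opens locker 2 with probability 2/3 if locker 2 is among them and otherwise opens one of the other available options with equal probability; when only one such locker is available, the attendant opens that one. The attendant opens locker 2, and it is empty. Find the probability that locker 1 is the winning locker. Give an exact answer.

1/3

Apply Bayes' rule, conditioning on where the prize voucher actually is.
If it is in any of lockers 1, 3, and 4 (prior 1/4 each): locker 2 is available, opened with probability 2/3; weight (1/4)·(2/3) = 1/6 each.
If it is in locker 2 (prior 1/4): the attendant opened locker 2, so this case is ruled out; weight (1/4)·0 = 0.
The weights sum to 1/2.
So P(the prize voucher in locker 1 | the attendant opened locker 2) = (1/6) / (1/2) = 1/3.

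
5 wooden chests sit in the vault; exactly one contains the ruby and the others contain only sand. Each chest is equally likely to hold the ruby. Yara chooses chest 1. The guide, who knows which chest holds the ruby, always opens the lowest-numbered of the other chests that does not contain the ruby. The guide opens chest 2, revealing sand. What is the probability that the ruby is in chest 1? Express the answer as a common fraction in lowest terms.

1/4

Consider each possible location of the ruby in turn.
If it is in any of chests 1, 3, 4, and 5 (prior 1/5 each): chest 2 is the lowest-numbered option available, probability 1; weight (1/5)·1 = 1/5 each.
If it is in chest 2 (prior 1/5): the guide opened chest 2, so this case is ruled out; weight (1/5)·0 = 0.
The weights sum to 4/5.
So P(the ruby in chest 1 | the guide opened chest 2) = (1/5) / (4/5) = 1/4.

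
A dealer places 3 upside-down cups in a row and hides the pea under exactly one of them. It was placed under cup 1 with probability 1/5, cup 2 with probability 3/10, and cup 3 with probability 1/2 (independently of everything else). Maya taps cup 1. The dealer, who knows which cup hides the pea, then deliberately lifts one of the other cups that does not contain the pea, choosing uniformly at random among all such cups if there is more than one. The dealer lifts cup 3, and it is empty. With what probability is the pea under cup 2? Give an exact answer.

Apply Bayes' rule, conditioning on where the pea actually is.
If it is under cup 1 (prior 1/5): the dealer has 2 equally likely choices, so probability 1/2; weight (1/5)·(1/2) = 1/10.
If it is under cup 2 (prior 3/10): the dealer has no choice, probability 1; weight (3/10)·1 = 3/10.
If it is under cup 3 (prior 1/2): the dealer opened cup 3, so this case is ruled out; weight (1/2)·0 = 0.
The weights sum to 2/5.
So P(the pea under cup 2 | the dealer opened cup 3) = (3/10) / (2/5) = 3/4.

3/4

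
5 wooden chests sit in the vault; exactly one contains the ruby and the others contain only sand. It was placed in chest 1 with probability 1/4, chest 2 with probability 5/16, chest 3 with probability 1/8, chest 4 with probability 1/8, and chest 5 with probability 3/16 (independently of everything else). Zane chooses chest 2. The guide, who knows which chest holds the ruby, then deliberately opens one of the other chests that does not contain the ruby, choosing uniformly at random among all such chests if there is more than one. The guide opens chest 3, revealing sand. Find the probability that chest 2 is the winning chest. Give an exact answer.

Condition on the true location of the ruby.
If it is in chest 1 (prior 1/4): the guide has 3 equally likely choices, so probability 1/3; weight (1/4)·(1/3) = 1/12.
If it is in chest 2 (prior 5/16): the guide has 4 equally likely choices, so probability 1/4; weight (5/16)·(1/4) = 5/64.
If it is in chest 3 (prior 1/8): the guide opened chest 3, so this case is ruled out; weight (1/8)·0 = 0.
If it is in chest 4 (prior 1/8): the guide has 3 equally likely choices, so probability 1/3; weight (1/8)·(1/3) = 1/24.
If it is in chest 5 (prior 3/16): the guide has 3 equally likely choices, so probability 1/3; weight (3/16)·(1/3) = 1/16.
The weights sum to 17/64.
So P(the ruby in chest 2 | the guide opened chest 3) = (5/64) / (17/64) = 5/17.

5/17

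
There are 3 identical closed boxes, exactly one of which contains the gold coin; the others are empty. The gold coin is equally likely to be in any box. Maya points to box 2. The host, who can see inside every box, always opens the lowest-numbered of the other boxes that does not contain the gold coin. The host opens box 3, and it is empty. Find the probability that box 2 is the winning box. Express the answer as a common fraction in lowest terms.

0

Apply Bayes' rule, conditioning on where the gold coin actually is.
If it is in box 1 (prior 1/3): box 3 is the lowest-numbered option available, probability 1; weight (1/3)·1 = 1/3.
If it is in box 2 (prior 1/3): the host would have opened box 1 instead, probability 0; weight (1/3)·0 = 0.
If it is in box 3 (prior 1/3): the host opened box 3, so this case is ruled out; weight (1/3)·0 = 0.
The weights sum to 1/3.
So P(the gold coin in box 2 | the host opened box 3) = 0 / (1/3) = 0.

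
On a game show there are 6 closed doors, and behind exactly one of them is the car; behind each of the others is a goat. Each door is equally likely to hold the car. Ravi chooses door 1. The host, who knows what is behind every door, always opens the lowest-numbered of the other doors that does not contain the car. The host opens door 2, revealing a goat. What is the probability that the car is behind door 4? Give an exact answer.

1/5

Apply Bayes' rule, conditioning on where the car actually is.
If it is behind any of doors 1, 3, 4, 5, and 6 (prior 1/6 each): door 2 is the lowest-numbered option available, probability 1; weight (1/6)·1 = 1/6 each.
If it is behind door 2 (prior 1/6): the host opened door 2, so this case is ruled out; weight (1/6)·0 = 0.
The weights sum to 5/6.
So P(the car behind door 4 | the host opened door 2) = (1/6) / (5/6) = 1/5.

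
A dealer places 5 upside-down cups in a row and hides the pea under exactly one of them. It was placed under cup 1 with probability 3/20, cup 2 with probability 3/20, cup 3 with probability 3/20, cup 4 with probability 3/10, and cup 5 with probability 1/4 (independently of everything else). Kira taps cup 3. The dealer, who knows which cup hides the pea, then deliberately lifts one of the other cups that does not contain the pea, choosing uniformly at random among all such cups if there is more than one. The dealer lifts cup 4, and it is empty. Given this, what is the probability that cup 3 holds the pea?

Consider each possible location of the pea in turn.
If it is under either of cups 1 and 2 (prior 3/20 each): the dealer has 3 equally likely choices, so probability 1/3; weight (3/20)·(1/3) = 1/20 each.
If it is under cup 3 (prior 3/20): the dealer has 4 equally likely choices, so probability 1/4; weight (3/20)·(1/4) = 3/80.
If it is under cup 4 (prior 3/10): the dealer opened cup 4, so this case is ruled out; weight (3/10)·0 = 0.
If it is under cup 5 (prior 1/4): the dealer has 3 equally likely choices, so probability 1/3; weight (1/4)·(1/3) = 1/12.
The weights sum to 53/240.
So P(the pea under cup 3 | the dealer opened cup 4) = (3/80) / (53/240) = 9/53.

9/53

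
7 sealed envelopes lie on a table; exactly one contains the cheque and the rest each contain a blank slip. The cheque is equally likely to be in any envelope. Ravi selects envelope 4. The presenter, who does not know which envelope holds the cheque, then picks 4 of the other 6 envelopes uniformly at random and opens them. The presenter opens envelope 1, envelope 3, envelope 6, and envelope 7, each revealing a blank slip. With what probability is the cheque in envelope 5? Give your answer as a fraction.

1/3

Condition on the true location of the cheque.
If it is in any of envelopes 1, 3, 6, and 7 (prior 1/7 each): that envelope was opened and seen not to hold the prize — ruled out; weight (1/7)·0 = 0 each.
If it is in any of envelopes 2, 4, and 5 (prior 1/7 each): the presenter picks exactly this set with probability 1/15 regardless, and none is the prize; weight (1/7)·(1/15) = 1/105 each.
The weights sum to 1/35.
So P(the cheque in envelope 5 | the presenter opened envelope 1, envelope 3, envelope 6, and envelope 7) = (1/105) / (1/35) = 1/3.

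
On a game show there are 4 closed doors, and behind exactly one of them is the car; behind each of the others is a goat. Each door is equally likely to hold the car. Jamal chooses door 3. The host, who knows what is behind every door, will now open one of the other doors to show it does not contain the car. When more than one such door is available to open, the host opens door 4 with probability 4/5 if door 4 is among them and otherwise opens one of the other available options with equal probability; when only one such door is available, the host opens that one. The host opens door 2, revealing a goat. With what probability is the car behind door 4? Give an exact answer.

Condition on the true location of the car.
If it is behind door 1 (prior 1/4): door 4 is available but not opened, probability 1/5; weight (1/4)·(1/5) = 1/20.
If it is behind door 2 (prior 1/4): the host opened door 2, so this case is ruled out; weight (1/4)·0 = 0.
If it is behind door 3 (prior 1/4): door 4 is available but not opened; door 2 gets probability (1 − 4/5)/2 = 1/10; weight (1/4)·(1/10) = 1/40.
If it is behind door 4 (prior 1/4): door 4 holds the prize so is unavailable; the host chooses uniformly among the 2 others, probability 1/2; weight (1/4)·(1/2) = 1/8.
The weights sum to 1/5.
So P(the car behind door 4 | the host opened door 2) = (1/8) / (1/5) = 5/8.

5/8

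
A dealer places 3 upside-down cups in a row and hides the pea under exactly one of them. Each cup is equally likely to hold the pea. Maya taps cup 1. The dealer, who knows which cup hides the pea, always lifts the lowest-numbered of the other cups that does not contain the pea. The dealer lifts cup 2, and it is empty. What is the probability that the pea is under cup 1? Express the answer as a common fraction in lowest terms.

Condition on the true location of the pea.
If it is under either of cups 1 and 3 (prior 1/3 each): cup 2 is the lowest-numbered option available, probability 1; weight (1/3)·1 = 1/3 each.
If it is under cup 2 (prior 1/3): the dealer opened cup 2, so this case is ruled out; weight (1/3)·0 = 0.
The weights sum to 2/3.
So P(the pea under cup 1 | the dealer opened cup 2) = (1/3) / (2/3) = 1/2.

1/2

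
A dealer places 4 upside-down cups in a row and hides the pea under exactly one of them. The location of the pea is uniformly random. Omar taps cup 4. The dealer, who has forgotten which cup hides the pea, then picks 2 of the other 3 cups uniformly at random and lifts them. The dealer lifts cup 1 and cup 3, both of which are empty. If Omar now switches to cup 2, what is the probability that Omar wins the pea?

Because the dealer chose which cups to lift without knowing where the pea is, the choice is independent of the prize location. Learning that none of the 2 opened cups holds the pea simply rules out those 2 locations and leaves the remaining 2 cups still equally likely by symmetry.
So P(the pea under cup 2) = 1/2.

1/2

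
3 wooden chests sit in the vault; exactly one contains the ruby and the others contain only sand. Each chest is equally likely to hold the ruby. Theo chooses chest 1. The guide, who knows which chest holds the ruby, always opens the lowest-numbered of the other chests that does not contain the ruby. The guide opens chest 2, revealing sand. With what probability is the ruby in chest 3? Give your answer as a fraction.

Consider each possible location of the ruby in turn.
If it is in either of chests 1 and 3 (prior 1/3 each): chest 2 is the lowest-numbered option available, probability 1; weight (1/3)·1 = 1/3 each.
If it is in chest 2 (prior 1/3): the guide opened chest 2, so this case is ruled out; weight (1/3)·0 = 0.
The weights sum to 2/3.
So P(the ruby in chest 3 | the guide opened chest 2) = (1/3) / (2/3) = 1/2.

1/2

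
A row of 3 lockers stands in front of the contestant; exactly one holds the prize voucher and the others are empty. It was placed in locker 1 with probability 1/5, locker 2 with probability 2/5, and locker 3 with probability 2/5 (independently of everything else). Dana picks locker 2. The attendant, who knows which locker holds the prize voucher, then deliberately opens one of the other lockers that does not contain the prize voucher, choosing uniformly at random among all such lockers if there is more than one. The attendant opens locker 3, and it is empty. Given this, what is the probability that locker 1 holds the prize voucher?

1/2

Consider each possible location of the prize voucher in turn.
If it is in locker 1 (prior 1/5): the attendant has no choice, probability 1; weight (1/5)·1 = 1/5.
If it is in locker 2 (prior 2/5): the attendant has 2 equally likely choices, so probability 1/2; weight (2/5)·(1/2) = 1/5.
If it is in locker 3 (prior 2/5): the attendant opened locker 3, so this case is ruled out; weight (2/5)·0 = 0.
The weights sum to 2/5.
So P(the prize voucher in locker 1 | the attendant opened locker 3) = (1/5) / (2/5) = 1/2.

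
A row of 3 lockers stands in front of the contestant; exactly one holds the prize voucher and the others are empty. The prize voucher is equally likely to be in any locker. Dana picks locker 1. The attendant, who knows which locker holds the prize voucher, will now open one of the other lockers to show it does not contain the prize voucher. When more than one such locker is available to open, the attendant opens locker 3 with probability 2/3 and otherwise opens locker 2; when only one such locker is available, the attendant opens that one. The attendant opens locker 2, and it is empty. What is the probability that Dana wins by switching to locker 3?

3/4

Apply Bayes' rule, conditioning on where the prize voucher actually is.
If it is in locker 1 (prior 1/3): locker 3 is available but not opened, probability 1/3; weight (1/3)·(1/3) = 1/9.
If it is in locker 2 (prior 1/3): the attendant opened locker 2, so this case is ruled out; weight (1/3)·0 = 0.
If it is in locker 3 (prior 1/3): only locker 2 is available, probability 1; weight (1/3)·1 = 1/3.
The weights sum to 4/9.
So P(the prize voucher in locker 3 | the attendant opened locker 2) = (1/3) / (4/9) = 3/4.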